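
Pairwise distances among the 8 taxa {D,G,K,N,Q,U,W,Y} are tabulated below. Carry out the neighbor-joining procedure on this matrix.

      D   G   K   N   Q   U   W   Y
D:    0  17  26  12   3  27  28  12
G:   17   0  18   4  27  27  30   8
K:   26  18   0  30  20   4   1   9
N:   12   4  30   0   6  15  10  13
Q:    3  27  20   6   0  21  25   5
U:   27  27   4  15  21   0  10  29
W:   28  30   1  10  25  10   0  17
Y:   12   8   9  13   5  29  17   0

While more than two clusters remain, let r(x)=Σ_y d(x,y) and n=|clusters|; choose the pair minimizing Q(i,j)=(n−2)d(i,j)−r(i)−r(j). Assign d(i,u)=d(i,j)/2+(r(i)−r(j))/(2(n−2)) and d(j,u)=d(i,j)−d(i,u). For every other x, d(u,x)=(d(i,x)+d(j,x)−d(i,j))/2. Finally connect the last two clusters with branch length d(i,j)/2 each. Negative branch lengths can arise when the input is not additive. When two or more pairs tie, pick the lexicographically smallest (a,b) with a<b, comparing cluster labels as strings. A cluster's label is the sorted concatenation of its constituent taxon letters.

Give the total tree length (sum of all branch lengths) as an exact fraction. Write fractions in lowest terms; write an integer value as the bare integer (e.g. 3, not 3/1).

1291/32

iteration 1: select K,W (d=1, Q=-223); attach at lengths (-7/12, 19/12); label the merged cluster KW
  updated: d(D,KW)=53/2, d(G,KW)=47/2, d(KW,N)=39/2, d(KW,Q)=22, d(KW,U)=13/2, d(KW,Y)=25/2
iteration 2: select KW,U (d=13/2, Q=-407/2); attach at lengths (7/4, 19/4); label the merged cluster KUW
  updated: d(D,KUW)=47/2, d(G,KUW)=22, d(KUW,N)=14, d(KUW,Q)=73/4, d(KUW,Y)=35/2
iteration 3: select D,Q (d=3, Q=-459/4); attach at lengths (81/32, 15/32); label the merged cluster DQ
  updated: d(DQ,G)=41/2, d(DQ,KUW)=155/8, d(DQ,N)=15/2, d(DQ,Y)=7
iteration 4: select G,N (d=4, Q=-81); attach at lengths (14/3, -2/3); label the merged cluster GN
  updated: d(DQ,GN)=12, d(GN,KUW)=16, d(GN,Y)=17/2
iteration 5: select DQ,Y (d=7, Q=-459/8); attach at lengths (155/32, 69/32); label the merged cluster DQY
  updated: d(DQY,GN)=27/4, d(DQY,KUW)=239/16
iteration 6: select DQY,GN (d=27/4, Q=-603/16); attach at lengths (91/32, 125/32); label the merged cluster DGNQY
  updated: d(DGNQY,KUW)=387/32
iteration 7: select DGNQY,KUW (d=387/32); attach at lengths (387/64, 387/64); label the merged cluster DGKNQUWY
final tree: ((((D:81/32,Q:15/32):155/32,Y:69/32):91/32,(G:14/3,N:-2/3):125/32):387/64,((K:-7/12,W:19/12):7/4,U:19/4):387/64)
total length: 1291/32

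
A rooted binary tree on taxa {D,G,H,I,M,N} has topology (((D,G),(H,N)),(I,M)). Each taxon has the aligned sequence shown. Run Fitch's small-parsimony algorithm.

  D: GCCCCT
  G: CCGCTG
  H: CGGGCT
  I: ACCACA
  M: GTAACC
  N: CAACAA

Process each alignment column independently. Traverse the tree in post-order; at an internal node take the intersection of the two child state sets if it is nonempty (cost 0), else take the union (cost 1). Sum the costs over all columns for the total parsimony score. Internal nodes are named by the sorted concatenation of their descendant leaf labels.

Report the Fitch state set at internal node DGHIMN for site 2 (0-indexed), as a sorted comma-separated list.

A,C,G

DG@0: {G} ∪ {C} = {C,G} (union, +1)
HN@0: {C} ∩ {C} = {C} (intersection, +0)
DGHN@0: {C,G} ∩ {C} = {C} (intersection, +0)
IM@0: {A} ∪ {G} = {A,G} (union, +1)
DGHIMN@0: {C} ∪ {A,G} = {A,C,G} (union, +1)
DG@1: {C} ∩ {C} = {C} (intersection, +0)
HN@1: {G} ∪ {A} = {A,G} (union, +1)
DGHN@1: {C} ∪ {A,G} = {A,C,G} (union, +1)
IM@1: {C} ∪ {T} = {C,T} (union, +1)
DGHIMN@1: {A,C,G} ∩ {C,T} = {C} (intersection, +0)
DG@2: {C} ∪ {G} = {C,G} (union, +1)
HN@2: {G} ∪ {A} = {A,G} (union, +1)
DGHN@2: {C,G} ∩ {A,G} = {G} (intersection, +0)
IM@2: {C} ∪ {A} = {A,C} (union, +1)
DGHIMN@2: {G} ∪ {A,C} = {A,C,G} (union, +1)
DG@3: {C} ∩ {C} = {C} (intersection, +0)
HN@3: {G} ∪ {C} = {C,G} (union, +1)
DGHN@3: {C} ∩ {C,G} = {C} (intersection, +0)
IM@3: {A} ∩ {A} = {A} (intersection, +0)
DGHIMN@3: {C} ∪ {A} = {A,C} (union, +1)
DG@4: {C} ∪ {T} = {C,T} (union, +1)
HN@4: {C} ∪ {A} = {A,C} (union, +1)
DGHN@4: {C,T} ∩ {A,C} = {C} (intersection, +0)
IM@4: {C} ∩ {C} = {C} (intersection, +0)
DGHIMN@4: {C} ∩ {C} = {C} (intersection, +0)
DG@5: {T} ∪ {G} = {G,T} (union, +1)
HN@5: {T} ∪ {A} = {A,T} (union, +1)
DGHN@5: {G,T} ∩ {A,T} = {T} (intersection, +0)
IM@5: {A} ∪ {C} = {A,C} (union, +1)
DGHIMN@5: {T} ∪ {A,C} = {A,C,T} (union, +1)
per-site changes: [3, 3, 4, 2, 2, 4]; total = 18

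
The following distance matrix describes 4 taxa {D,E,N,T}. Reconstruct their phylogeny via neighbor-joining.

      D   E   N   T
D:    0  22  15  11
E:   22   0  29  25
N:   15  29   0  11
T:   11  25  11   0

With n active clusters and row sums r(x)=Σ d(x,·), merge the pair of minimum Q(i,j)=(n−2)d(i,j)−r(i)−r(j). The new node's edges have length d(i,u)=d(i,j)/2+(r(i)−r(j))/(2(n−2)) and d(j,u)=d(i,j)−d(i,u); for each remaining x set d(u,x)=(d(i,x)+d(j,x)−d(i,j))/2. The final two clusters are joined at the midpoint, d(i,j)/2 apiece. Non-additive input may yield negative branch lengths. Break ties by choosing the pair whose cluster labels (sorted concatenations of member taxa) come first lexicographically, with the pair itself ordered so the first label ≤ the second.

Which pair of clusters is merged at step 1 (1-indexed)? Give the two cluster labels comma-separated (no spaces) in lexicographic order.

iteration 1: select D,E (d=22, Q=-80); attach at lengths (4, 18); label the merged cluster DE
  updated: d(DE,N)=11, d(DE,T)=7
iteration 2: select DE,N (d=11, Q=-29); attach at lengths (7/2, 15/2); label the merged cluster DEN
  updated: d(DEN,T)=7/2
iteration 3: select DEN,T (d=7/2); attach at lengths (7/4, 7/4); label the merged cluster DENT
final tree: (((D:4,E:18):7/2,N:15/2):7/4,T:7/4)
total length: 73/2

D,E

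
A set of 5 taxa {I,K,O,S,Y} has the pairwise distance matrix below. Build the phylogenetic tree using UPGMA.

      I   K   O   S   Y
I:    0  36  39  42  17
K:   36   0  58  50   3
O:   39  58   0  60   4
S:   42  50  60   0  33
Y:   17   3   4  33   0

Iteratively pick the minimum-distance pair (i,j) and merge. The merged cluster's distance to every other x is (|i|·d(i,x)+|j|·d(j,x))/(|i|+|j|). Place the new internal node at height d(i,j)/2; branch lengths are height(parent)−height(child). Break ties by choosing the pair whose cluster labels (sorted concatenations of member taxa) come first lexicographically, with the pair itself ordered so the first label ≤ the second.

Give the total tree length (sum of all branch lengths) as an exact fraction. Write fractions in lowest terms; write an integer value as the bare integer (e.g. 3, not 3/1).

iteration 1: select K,Y (d=3); attach at lengths (3/2, 3/2); label the merged cluster KY
  updated: d(I,KY)=53/2, d(KY,O)=31, d(KY,S)=83/2
iteration 2: select I,KY (d=53/2); attach at lengths (53/4, 47/4); label the merged cluster IKY
  updated: d(IKY,O)=101/3, d(IKY,S)=125/3
iteration 3: select IKY,O (d=101/3); attach at lengths (43/12, 101/6); label the merged cluster IKOY
  updated: d(IKOY,S)=185/4
iteration 4: select IKOY,S (d=185/4); attach at lengths (151/24, 185/8); label the merged cluster IKOSY
final tree: (((I:53/4,(K:3/2,Y:3/2):47/4):43/12,O:101/6):151/24,S:185/8)
total length: 467/6

467/6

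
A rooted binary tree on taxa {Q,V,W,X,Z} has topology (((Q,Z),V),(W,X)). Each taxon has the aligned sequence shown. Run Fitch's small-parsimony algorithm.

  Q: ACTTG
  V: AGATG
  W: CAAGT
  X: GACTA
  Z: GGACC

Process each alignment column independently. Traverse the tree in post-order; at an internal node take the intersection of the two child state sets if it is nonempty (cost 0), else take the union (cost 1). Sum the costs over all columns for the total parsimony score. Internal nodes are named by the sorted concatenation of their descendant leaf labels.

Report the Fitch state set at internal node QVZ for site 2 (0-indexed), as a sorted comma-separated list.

A

[col 0] QZ: children Q:{A}, Z:{G} ∪→ {A,G}; cost 1
[col 0] QVZ: children QZ:{A,G}, V:{A} ∩→ {A}; cost 0
[col 0] WX: children W:{C}, X:{G} ∪→ {C,G}; cost 1
[col 0] QVWXZ: children QVZ:{A}, WX:{C,G} ∪→ {A,C,G}; cost 1
[col 1] QZ: children Q:{C}, Z:{G} ∪→ {C,G}; cost 1
[col 1] QVZ: children QZ:{C,G}, V:{G} ∩→ {G}; cost 0
[col 1] WX: children W:{A}, X:{A} ∩→ {A}; cost 0
[col 1] QVWXZ: children QVZ:{G}, WX:{A} ∪→ {A,G}; cost 1
[col 2] QZ: children Q:{T}, Z:{A} ∪→ {A,T}; cost 1
[col 2] QVZ: children QZ:{A,T}, V:{A} ∩→ {A}; cost 0
[col 2] WX: children W:{A}, X:{C} ∪→ {A,C}; cost 1
[col 2] QVWXZ: children QVZ:{A}, WX:{A,C} ∩→ {A}; cost 0
[col 3] QZ: children Q:{T}, Z:{C} ∪→ {C,T}; cost 1
[col 3] QVZ: children QZ:{C,T}, V:{T} ∩→ {T}; cost 0
[col 3] WX: children W:{G}, X:{T} ∪→ {G,T}; cost 1
[col 3] QVWXZ: children QVZ:{T}, WX:{G,T} ∩→ {T}; cost 0
[col 4] QZ: children Q:{G}, Z:{C} ∪→ {C,G}; cost 1
[col 4] QVZ: children QZ:{C,G}, V:{G} ∩→ {G}; cost 0
[col 4] WX: children W:{T}, X:{A} ∪→ {A,T}; cost 1
[col 4] QVWXZ: children QVZ:{G}, WX:{A,T} ∪→ {A,G,T}; cost 1
per-site changes: [3, 2, 2, 2, 3]; total = 12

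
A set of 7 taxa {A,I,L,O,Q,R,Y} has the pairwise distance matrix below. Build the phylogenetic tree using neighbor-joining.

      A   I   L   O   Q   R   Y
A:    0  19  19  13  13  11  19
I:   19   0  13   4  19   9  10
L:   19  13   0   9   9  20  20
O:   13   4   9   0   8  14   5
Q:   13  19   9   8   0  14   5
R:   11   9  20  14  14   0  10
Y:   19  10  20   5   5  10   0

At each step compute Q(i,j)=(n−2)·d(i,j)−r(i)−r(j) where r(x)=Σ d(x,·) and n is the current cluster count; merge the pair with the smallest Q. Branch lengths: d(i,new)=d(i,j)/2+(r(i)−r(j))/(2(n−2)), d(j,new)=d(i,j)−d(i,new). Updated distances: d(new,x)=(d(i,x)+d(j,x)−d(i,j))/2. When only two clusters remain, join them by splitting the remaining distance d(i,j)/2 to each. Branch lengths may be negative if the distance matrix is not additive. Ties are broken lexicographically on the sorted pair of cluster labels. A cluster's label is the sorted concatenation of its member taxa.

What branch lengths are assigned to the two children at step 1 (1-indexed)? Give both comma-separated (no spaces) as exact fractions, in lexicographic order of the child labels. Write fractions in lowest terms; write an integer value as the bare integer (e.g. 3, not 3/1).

71/10,39/10

iteration 1: select A,R (d=11, Q=-117); attach at lengths (71/10, 39/10); label the merged cluster AR
  updated: d(AR,I)=17/2, d(AR,L)=14, d(AR,O)=8, d(AR,Q)=8, d(AR,Y)=9
iteration 2: select L,Q (d=9, Q=-78); attach at lengths (13/2, 5/2); label the merged cluster LQ
  updated: d(AR,LQ)=13/2, d(I,LQ)=23/2, d(LQ,O)=4, d(LQ,Y)=8
iteration 3: select I,O (d=4, Q=-43); attach at lengths (25/6, -1/6); label the merged cluster IO
  updated: d(AR,IO)=25/4, d(IO,LQ)=23/4, d(IO,Y)=11/2
iteration 4: select AR,LQ (d=13/2, Q=-29); attach at lengths (29/8, 23/8); label the merged cluster ALQR
  updated: d(ALQR,IO)=11/4, d(ALQR,Y)=21/4
iteration 5: select ALQR,IO (d=11/4, Q=-27/2); attach at lengths (5/4, 3/2); label the merged cluster AILOQR
  updated: d(AILOQR,Y)=4
iteration 6: select AILOQR,Y (d=4); attach at lengths (2, 2); label the merged cluster AILOQRY
final tree: ((((A:71/10,R:39/10):29/8,(L:13/2,Q:5/2):23/8):5/4,(I:25/6,O:-1/6):3/2):2,Y:2)
total length: 149/4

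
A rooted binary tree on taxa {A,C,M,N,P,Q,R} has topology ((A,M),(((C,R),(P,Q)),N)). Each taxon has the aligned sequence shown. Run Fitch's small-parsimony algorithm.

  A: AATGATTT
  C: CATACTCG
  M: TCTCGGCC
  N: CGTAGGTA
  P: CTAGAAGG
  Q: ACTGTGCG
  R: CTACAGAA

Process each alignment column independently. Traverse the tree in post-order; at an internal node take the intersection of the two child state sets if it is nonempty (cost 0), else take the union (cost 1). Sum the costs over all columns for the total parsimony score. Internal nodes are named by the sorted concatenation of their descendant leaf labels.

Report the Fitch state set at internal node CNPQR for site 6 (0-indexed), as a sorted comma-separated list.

C,T

site 0, node AM: A={A} ∪ M={T} → {A,T} (+1)
site 0, node CR: C={C} ∩ R={C} → {C} (+0)
site 0, node PQ: P={C} ∪ Q={A} → {A,C} (+1)
site 0, node CPQR: CR={C} ∩ PQ={A,C} → {C} (+0)
site 0, node CNPQR: CPQR={C} ∩ N={C} → {C} (+0)
site 0, node ACMNPQR: AM={A,T} ∪ CNPQR={C} → {A,C,T} (+1)
site 1, node AM: A={A} ∪ M={C} → {A,C} (+1)
site 1, node CR: C={A} ∪ R={T} → {A,T} (+1)
site 1, node PQ: P={T} ∪ Q={C} → {C,T} (+1)
site 1, node CPQR: CR={A,T} ∩ PQ={C,T} → {T} (+0)
site 1, node CNPQR: CPQR={T} ∪ N={G} → {G,T} (+1)
site 1, node ACMNPQR: AM={A,C} ∪ CNPQR={G,T} → {A,C,G,T} (+1)
site 2, node AM: A={T} ∩ M={T} → {T} (+0)
site 2, node CR: C={T} ∪ R={A} → {A,T} (+1)
site 2, node PQ: P={A} ∪ Q={T} → {A,T} (+1)
site 2, node CPQR: CR={A,T} ∩ PQ={A,T} → {A,T} (+0)
site 2, node CNPQR: CPQR={A,T} ∩ N={T} → {T} (+0)
site 2, node ACMNPQR: AM={T} ∩ CNPQR={T} → {T} (+0)
site 3, node AM: A={G} ∪ M={C} → {C,G} (+1)
site 3, node CR: C={A} ∪ R={C} → {A,C} (+1)
site 3, node PQ: P={G} ∩ Q={G} → {G} (+0)
site 3, node CPQR: CR={A,C} ∪ PQ={G} → {A,C,G} (+1)
site 3, node CNPQR: CPQR={A,C,G} ∩ N={A} → {A} (+0)
site 3, node ACMNPQR: AM={C,G} ∪ CNPQR={A} → {A,C,G} (+1)
site 4, node AM: A={A} ∪ M={G} → {A,G} (+1)
site 4, node CR: C={C} ∪ R={A} → {A,C} (+1)
site 4, node PQ: P={A} ∪ Q={T} → {A,T} (+1)
site 4, node CPQR: CR={A,C} ∩ PQ={A,T} → {A} (+0)
site 4, node CNPQR: CPQR={A} ∪ N={G} → {A,G} (+1)
site 4, node ACMNPQR: AM={A,G} ∩ CNPQR={A,G} → {A,G} (+0)
site 5, node AM: A={T} ∪ M={G} → {G,T} (+1)
site 5, node CR: C={T} ∪ R={G} → {G,T} (+1)
site 5, node PQ: P={A} ∪ Q={G} → {A,G} (+1)
site 5, node CPQR: CR={G,T} ∩ PQ={A,G} → {G} (+0)
site 5, node CNPQR: CPQR={G} ∩ N={G} → {G} (+0)
site 5, node ACMNPQR: AM={G,T} ∩ CNPQR={G} → {G} (+0)
site 6, node AM: A={T} ∪ M={C} → {C,T} (+1)
site 6, node CR: C={C} ∪ R={A} → {A,C} (+1)
site 6, node PQ: P={G} ∪ Q={C} → {C,G} (+1)
site 6, node CPQR: CR={A,C} ∩ PQ={C,G} → {C} (+0)
site 6, node CNPQR: CPQR={C} ∪ N={T} → {C,T} (+1)
site 6, node ACMNPQR: AM={C,T} ∩ CNPQR={C,T} → {C,T} (+0)
site 7, node AM: A={T} ∪ M={C} → {C,T} (+1)
site 7, node CR: C={G} ∪ R={A} → {A,G} (+1)
site 7, node PQ: P={G} ∩ Q={G} → {G} (+0)
site 7, node CPQR: CR={A,G} ∩ PQ={G} → {G} (+0)
site 7, node CNPQR: CPQR={G} ∪ N={A} → {A,G} (+1)
site 7, node ACMNPQR: AM={C,T} ∪ CNPQR={A,G} → {A,C,G,T} (+1)
per-site changes: [3, 5, 2, 4, 4, 3, 4, 4]; total = 29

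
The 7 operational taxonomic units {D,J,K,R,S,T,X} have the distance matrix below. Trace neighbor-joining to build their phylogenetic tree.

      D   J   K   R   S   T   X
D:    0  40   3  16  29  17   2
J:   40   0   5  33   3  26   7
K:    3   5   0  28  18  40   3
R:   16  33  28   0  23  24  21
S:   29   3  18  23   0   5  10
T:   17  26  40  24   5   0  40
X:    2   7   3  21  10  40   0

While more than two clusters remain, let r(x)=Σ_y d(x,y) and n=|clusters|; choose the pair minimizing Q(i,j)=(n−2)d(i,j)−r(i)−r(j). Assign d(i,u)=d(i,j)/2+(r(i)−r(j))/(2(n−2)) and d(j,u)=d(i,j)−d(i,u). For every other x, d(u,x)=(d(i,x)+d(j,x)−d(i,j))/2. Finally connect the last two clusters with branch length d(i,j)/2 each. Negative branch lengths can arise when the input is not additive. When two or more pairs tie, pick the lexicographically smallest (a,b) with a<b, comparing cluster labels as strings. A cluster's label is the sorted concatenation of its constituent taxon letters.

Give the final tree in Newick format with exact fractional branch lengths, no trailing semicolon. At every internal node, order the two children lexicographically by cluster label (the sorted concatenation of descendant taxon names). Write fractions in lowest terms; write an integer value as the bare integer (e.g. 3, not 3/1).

(((D:25/16,K:23/16):33/16,((J:85/16,(S:-39/10,T:89/10):107/16):163/24,R:341/24):87/16):-17/32,X:-17/32)

1. join S+T (d=5, Q=-215) ⇒ ST; edges |S|=-39/10, |T|=89/10
  updated: d(D,ST)=41/2, d(J,ST)=12, d(K,ST)=53/2, d(R,ST)=21, d(ST,X)=45/2
2. join J+ST (d=12, Q=-303/2) ⇒ JST; edges |J|=85/16, |ST|=107/16
  updated: d(D,JST)=97/4, d(JST,K)=39/4, d(JST,R)=21, d(JST,X)=35/4
3. join JST+R (d=21, Q=-347/4) ⇒ JRST; edges |JST|=163/24, |R|=341/24
  updated: d(D,JRST)=77/8, d(JRST,K)=67/8, d(JRST,X)=35/8
4. join D+K (d=3, Q=-23) ⇒ DK; edges |D|=25/16, |K|=23/16
  updated: d(DK,JRST)=15/2, d(DK,X)=1
5. join DK+JRST (d=15/2, Q=-103/8) ⇒ DJKRST; edges |DK|=33/16, |JRST|=87/16
  updated: d(DJKRST,X)=-17/16
6. join DJKRST+X (d=-17/16) ⇒ DJKRSTX; edges |DJKRST|=-17/32, |X|=-17/32
final tree: (((D:25/16,K:23/16):33/16,((J:85/16,(S:-39/10,T:89/10):107/16):163/24,R:341/24):87/16):-17/32,X:-17/32)
total length: 759/16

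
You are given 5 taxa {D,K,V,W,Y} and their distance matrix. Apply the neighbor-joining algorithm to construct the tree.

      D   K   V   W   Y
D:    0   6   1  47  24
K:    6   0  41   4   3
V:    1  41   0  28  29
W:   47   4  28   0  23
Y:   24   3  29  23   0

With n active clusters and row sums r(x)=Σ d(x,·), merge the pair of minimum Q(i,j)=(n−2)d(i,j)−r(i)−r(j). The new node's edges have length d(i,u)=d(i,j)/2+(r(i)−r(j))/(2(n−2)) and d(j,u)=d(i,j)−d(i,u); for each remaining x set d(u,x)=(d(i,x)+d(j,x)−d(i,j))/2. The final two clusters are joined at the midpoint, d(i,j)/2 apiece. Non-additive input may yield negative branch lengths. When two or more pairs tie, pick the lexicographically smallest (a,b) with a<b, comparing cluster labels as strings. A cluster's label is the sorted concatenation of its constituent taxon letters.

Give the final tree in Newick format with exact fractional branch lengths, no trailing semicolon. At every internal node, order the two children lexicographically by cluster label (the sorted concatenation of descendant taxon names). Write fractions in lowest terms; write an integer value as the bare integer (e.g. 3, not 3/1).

1. join D+V (d=1, Q=-174) ⇒ DV; edges |D|=-3, |V|=4
  updated: d(DV,K)=23, d(DV,W)=37, d(DV,Y)=26
2. join DV+Y (d=26, Q=-86) ⇒ DVY; edges |DV|=43/2, |Y|=9/2
  updated: d(DVY,K)=0, d(DVY,W)=17
3. join DVY+K (d=0, Q=-21) ⇒ DKVY; edges |DVY|=13/2, |K|=-13/2
  updated: d(DKVY,W)=21/2
4. join DKVY+W (d=21/2) ⇒ DKVWY; edges |DKVY|=21/4, |W|=21/4
final tree: ((((D:-3,V:4):43/2,Y:9/2):13/2,K:-13/2):21/4,W:21/4)
total length: 75/2

((((D:-3,V:4):43/2,Y:9/2):13/2,K:-13/2):21/4,W:21/4)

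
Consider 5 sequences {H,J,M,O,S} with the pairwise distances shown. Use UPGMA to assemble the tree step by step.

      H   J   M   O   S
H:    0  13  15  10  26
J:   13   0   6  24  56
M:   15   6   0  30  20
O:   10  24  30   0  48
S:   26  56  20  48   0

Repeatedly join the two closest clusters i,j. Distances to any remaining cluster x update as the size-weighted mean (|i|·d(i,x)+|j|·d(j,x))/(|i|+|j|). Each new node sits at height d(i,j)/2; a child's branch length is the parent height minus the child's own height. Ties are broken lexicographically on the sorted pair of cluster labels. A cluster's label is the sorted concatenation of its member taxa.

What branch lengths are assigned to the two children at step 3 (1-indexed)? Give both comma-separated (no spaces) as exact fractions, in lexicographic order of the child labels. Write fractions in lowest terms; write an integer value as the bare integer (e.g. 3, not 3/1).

21/4,29/4

step 1: merge (J,M) at d=6; branch lengths J→3, M→3; new cluster JM
  updated: d(H,JM)=14, d(JM,O)=27, d(JM,S)=38
step 2: merge (H,O) at d=10; branch lengths H→5, O→5; new cluster HO
  updated: d(HO,JM)=41/2, d(HO,S)=37
step 3: merge (HO,JM) at d=41/2; branch lengths HO→21/4, JM→29/4; new cluster HJMO
  updated: d(HJMO,S)=75/2
step 4: merge (HJMO,S) at d=75/2; branch lengths HJMO→17/2, S→75/4; new cluster HJMOS
final tree: (((H:5,O:5):21/4,(J:3,M:3):29/4):17/2,S:75/4)
total length: 223/4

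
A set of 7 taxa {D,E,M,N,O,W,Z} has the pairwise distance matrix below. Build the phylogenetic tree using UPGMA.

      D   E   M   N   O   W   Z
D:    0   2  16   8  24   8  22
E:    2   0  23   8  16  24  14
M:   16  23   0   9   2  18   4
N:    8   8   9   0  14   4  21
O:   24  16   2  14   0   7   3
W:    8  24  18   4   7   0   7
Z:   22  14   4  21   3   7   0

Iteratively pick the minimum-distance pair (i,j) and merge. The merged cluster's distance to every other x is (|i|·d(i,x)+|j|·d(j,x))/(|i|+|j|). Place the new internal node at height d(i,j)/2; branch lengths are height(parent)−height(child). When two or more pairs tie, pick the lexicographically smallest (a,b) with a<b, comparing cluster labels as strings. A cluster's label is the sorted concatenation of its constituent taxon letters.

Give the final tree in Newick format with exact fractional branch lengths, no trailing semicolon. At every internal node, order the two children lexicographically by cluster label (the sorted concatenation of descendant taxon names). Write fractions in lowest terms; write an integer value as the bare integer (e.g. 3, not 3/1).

iteration 1: select D,E (d=2); attach at lengths (1, 1); label the merged cluster DE
  updated: d(DE,M)=39/2, d(DE,N)=8, d(DE,O)=20, d(DE,W)=16, d(DE,Z)=18
iteration 2: select M,O (d=2); attach at lengths (1, 1); label the merged cluster MO
  updated: d(DE,MO)=79/4, d(MO,N)=23/2, d(MO,W)=25/2, d(MO,Z)=7/2
iteration 3: select MO,Z (d=7/2); attach at lengths (3/4, 7/4); label the merged cluster MOZ
  updated: d(DE,MOZ)=115/6, d(MOZ,N)=44/3, d(MOZ,W)=32/3
iteration 4: select N,W (d=4); attach at lengths (2, 2); label the merged cluster NW
  updated: d(DE,NW)=12, d(MOZ,NW)=38/3
iteration 5: select DE,NW (d=12); attach at lengths (5, 4); label the merged cluster DENW
  updated: d(DENW,MOZ)=191/12
iteration 6: select DENW,MOZ (d=191/12); attach at lengths (47/24, 149/24); label the merged cluster DEMNOWZ
final tree: (((D:1,E:1):5,(N:2,W:2):4):47/24,((M:1,O:1):3/4,Z:7/4):149/24)
total length: 83/3

(((D:1,E:1):5,(N:2,W:2):4):47/24,((M:1,O:1):3/4,Z:7/4):149/24)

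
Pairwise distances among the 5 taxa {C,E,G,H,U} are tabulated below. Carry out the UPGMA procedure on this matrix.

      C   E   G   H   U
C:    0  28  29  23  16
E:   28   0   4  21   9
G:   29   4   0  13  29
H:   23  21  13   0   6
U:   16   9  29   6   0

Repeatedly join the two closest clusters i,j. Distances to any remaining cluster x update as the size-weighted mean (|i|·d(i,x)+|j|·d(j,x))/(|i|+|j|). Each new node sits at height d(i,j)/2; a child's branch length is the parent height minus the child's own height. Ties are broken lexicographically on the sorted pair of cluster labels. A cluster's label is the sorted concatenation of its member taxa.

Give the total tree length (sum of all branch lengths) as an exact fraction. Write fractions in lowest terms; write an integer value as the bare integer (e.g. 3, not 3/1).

38

step 1: merge (E,G) at d=4; branch lengths E→2, G→2; new cluster EG
  updated: d(C,EG)=57/2, d(EG,H)=17, d(EG,U)=19
step 2: merge (H,U) at d=6; branch lengths H→3, U→3; new cluster HU
  updated: d(C,HU)=39/2, d(EG,HU)=18
step 3: merge (EG,HU) at d=18; branch lengths EG→7, HU→6; new cluster EGHU
  updated: d(C,EGHU)=24
step 4: merge (C,EGHU) at d=24; branch lengths C→12, EGHU→3; new cluster CEGHU
final tree: (C:12,((E:2,G:2):7,(H:3,U:3):6):3)
total length: 38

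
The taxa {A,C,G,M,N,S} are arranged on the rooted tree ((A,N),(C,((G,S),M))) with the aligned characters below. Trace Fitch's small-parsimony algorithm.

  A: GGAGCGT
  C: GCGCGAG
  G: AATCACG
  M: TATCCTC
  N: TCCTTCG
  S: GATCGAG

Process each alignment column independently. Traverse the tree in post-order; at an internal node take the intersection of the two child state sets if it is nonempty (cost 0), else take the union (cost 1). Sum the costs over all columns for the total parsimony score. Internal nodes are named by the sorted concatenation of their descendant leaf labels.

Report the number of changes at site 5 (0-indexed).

[col 0] AN: children A:{G}, N:{T} ∪→ {G,T}; cost 1
[col 0] GS: children G:{A}, S:{G} ∪→ {A,G}; cost 1
[col 0] GMS: children GS:{A,G}, M:{T} ∪→ {A,G,T}; cost 1
[col 0] CGMS: children C:{G}, GMS:{A,G,T} ∩→ {G}; cost 0
[col 0] ACGMNS: children AN:{G,T}, CGMS:{G} ∩→ {G}; cost 0
[col 1] AN: children A:{G}, N:{C} ∪→ {C,G}; cost 1
[col 1] GS: children G:{A}, S:{A} ∩→ {A}; cost 0
[col 1] GMS: children GS:{A}, M:{A} ∩→ {A}; cost 0
[col 1] CGMS: children C:{C}, GMS:{A} ∪→ {A,C}; cost 1
[col 1] ACGMNS: children AN:{C,G}, CGMS:{A,C} ∩→ {C}; cost 0
[col 2] AN: children A:{A}, N:{C} ∪→ {A,C}; cost 1
[col 2] GS: children G:{T}, S:{T} ∩→ {T}; cost 0
[col 2] GMS: children GS:{T}, M:{T} ∩→ {T}; cost 0
[col 2] CGMS: children C:{G}, GMS:{T} ∪→ {G,T}; cost 1
[col 2] ACGMNS: children AN:{A,C}, CGMS:{G,T} ∪→ {A,C,G,T}; cost 1
[col 3] AN: children A:{G}, N:{T} ∪→ {G,T}; cost 1
[col 3] GS: children G:{C}, S:{C} ∩→ {C}; cost 0
[col 3] GMS: children GS:{C}, M:{C} ∩→ {C}; cost 0
[col 3] CGMS: children C:{C}, GMS:{C} ∩→ {C}; cost 0
[col 3] ACGMNS: children AN:{G,T}, CGMS:{C} ∪→ {C,G,T}; cost 1
[col 4] AN: children A:{C}, N:{T} ∪→ {C,T}; cost 1
[col 4] GS: children G:{A}, S:{G} ∪→ {A,G}; cost 1
[col 4] GMS: children GS:{A,G}, M:{C} ∪→ {A,C,G}; cost 1
[col 4] CGMS: children C:{G}, GMS:{A,C,G} ∩→ {G}; cost 0
[col 4] ACGMNS: children AN:{C,T}, CGMS:{G} ∪→ {C,G,T}; cost 1
[col 5] AN: children A:{G}, N:{C} ∪→ {C,G}; cost 1
[col 5] GS: children G:{C}, S:{A} ∪→ {A,C}; cost 1
[col 5] GMS: children GS:{A,C}, M:{T} ∪→ {A,C,T}; cost 1
[col 5] CGMS: children C:{A}, GMS:{A,C,T} ∩→ {A}; cost 0
[col 5] ACGMNS: children AN:{C,G}, CGMS:{A} ∪→ {A,C,G}; cost 1
[col 6] AN: children A:{T}, N:{G} ∪→ {G,T}; cost 1
[col 6] GS: children G:{G}, S:{G} ∩→ {G}; cost 0
[col 6] GMS: children GS:{G}, M:{C} ∪→ {C,G}; cost 1
[col 6] CGMS: children C:{G}, GMS:{C,G} ∩→ {G}; cost 0
[col 6] ACGMNS: children AN:{G,T}, CGMS:{G} ∩→ {G}; cost 0
per-site changes: [3, 2, 3, 2, 4, 4, 2]; total = 20

4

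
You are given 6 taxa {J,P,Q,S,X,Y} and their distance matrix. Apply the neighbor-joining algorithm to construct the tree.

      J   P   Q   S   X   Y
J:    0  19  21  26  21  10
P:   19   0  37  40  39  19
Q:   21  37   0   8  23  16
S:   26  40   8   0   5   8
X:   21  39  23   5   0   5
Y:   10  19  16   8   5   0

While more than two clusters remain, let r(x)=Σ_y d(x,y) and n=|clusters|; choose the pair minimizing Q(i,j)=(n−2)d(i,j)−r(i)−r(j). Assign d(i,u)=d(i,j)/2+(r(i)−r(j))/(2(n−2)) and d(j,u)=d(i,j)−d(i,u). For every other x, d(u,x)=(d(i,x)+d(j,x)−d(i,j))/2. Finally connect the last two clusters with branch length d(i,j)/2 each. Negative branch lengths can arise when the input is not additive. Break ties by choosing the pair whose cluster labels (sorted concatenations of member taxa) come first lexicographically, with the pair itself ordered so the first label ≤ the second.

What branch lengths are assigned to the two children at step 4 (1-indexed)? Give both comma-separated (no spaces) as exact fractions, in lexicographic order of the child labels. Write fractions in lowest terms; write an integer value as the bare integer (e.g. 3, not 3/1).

step 1: merge (J,P) at d=19, Q=-175; branch lengths J→19/8, P→133/8; new cluster JP
  updated: d(JP,Q)=39/2, d(JP,S)=47/2, d(JP,X)=41/2, d(JP,Y)=5
step 2: merge (JP,Y) at d=5, Q=-175/2; branch lengths JP→33/4, Y→-13/4; new cluster JPY
  updated: d(JPY,Q)=61/4, d(JPY,S)=53/4, d(JPY,X)=41/4
step 3: merge (JPY,X) at d=41/4, Q=-113/2; branch lengths JPY→21/4, X→5; new cluster JPXY
  updated: d(JPXY,Q)=14, d(JPXY,S)=4
step 4: merge (JPXY,Q) at d=14, Q=-26; branch lengths JPXY→5, Q→9; new cluster JPQXY
  updated: d(JPQXY,S)=-1
step 5: merge (JPQXY,S) at d=-1; branch lengths JPQXY→-1/2, S→-1/2; new cluster JPQSXY
final tree: (((((J:19/8,P:133/8):33/4,Y:-13/4):21/4,X:5):5,Q:9):-1/2,S:-1/2)
total length: 189/4

5,9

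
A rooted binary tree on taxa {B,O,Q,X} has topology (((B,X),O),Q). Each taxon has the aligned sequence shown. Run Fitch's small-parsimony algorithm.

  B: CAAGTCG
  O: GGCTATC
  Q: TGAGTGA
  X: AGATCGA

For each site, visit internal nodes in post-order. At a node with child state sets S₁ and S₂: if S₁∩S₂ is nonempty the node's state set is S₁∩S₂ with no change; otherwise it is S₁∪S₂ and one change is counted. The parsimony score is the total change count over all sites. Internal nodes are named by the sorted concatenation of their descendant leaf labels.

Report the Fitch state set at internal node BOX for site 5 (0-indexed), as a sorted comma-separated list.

[col 0] BX: children B:{C}, X:{A} ∪→ {A,C}; cost 1
[col 0] BOX: children BX:{A,C}, O:{G} ∪→ {A,C,G}; cost 1
[col 0] BOQX: children BOX:{A,C,G}, Q:{T} ∪→ {A,C,G,T}; cost 1
[col 1] BX: children B:{A}, X:{G} ∪→ {A,G}; cost 1
[col 1] BOX: children BX:{A,G}, O:{G} ∩→ {G}; cost 0
[col 1] BOQX: children BOX:{G}, Q:{G} ∩→ {G}; cost 0
[col 2] BX: children B:{A}, X:{A} ∩→ {A}; cost 0
[col 2] BOX: children BX:{A}, O:{C} ∪→ {A,C}; cost 1
[col 2] BOQX: children BOX:{A,C}, Q:{A} ∩→ {A}; cost 0
[col 3] BX: children B:{G}, X:{T} ∪→ {G,T}; cost 1
[col 3] BOX: children BX:{G,T}, O:{T} ∩→ {T}; cost 0
[col 3] BOQX: children BOX:{T}, Q:{G} ∪→ {G,T}; cost 1
[col 4] BX: children B:{T}, X:{C} ∪→ {C,T}; cost 1
[col 4] BOX: children BX:{C,T}, O:{A} ∪→ {A,C,T}; cost 1
[col 4] BOQX: children BOX:{A,C,T}, Q:{T} ∩→ {T}; cost 0
[col 5] BX: children B:{C}, X:{G} ∪→ {C,G}; cost 1
[col 5] BOX: children BX:{C,G}, O:{T} ∪→ {C,G,T}; cost 1
[col 5] BOQX: children BOX:{C,G,T}, Q:{G} ∩→ {G}; cost 0
[col 6] BX: children B:{G}, X:{A} ∪→ {A,G}; cost 1
[col 6] BOX: children BX:{A,G}, O:{C} ∪→ {A,C,G}; cost 1
[col 6] BOQX: children BOX:{A,C,G}, Q:{A} ∩→ {A}; cost 0
per-site changes: [3, 1, 1, 2, 2, 2, 2]; total = 13

C,G,T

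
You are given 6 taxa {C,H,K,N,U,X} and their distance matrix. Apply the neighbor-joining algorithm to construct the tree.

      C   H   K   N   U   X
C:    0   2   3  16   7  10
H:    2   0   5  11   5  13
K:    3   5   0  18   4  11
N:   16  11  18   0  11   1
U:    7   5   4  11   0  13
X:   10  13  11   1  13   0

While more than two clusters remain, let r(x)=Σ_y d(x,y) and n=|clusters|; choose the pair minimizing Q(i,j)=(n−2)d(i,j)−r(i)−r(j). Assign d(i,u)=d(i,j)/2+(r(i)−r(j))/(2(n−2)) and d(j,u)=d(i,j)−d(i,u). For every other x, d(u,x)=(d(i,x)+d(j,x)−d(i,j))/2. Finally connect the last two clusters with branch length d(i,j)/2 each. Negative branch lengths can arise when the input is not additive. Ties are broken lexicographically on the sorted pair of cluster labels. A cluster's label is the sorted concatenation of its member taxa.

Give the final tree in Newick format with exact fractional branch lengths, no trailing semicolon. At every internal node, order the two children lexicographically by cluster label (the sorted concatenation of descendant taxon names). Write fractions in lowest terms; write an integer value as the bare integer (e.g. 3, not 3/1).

(((C:7/8,H:9/8):1,K:2):5/8,((N:13/8,X:-5/8):113/12,U:25/12):5/8)

step 1: merge (N,X) at d=1, Q=-101; branch lengths N→13/8, X→-5/8; new cluster NX
  updated: d(C,NX)=25/2, d(H,NX)=23/2, d(K,NX)=14, d(NX,U)=23/2
step 2: merge (NX,U) at d=23/2, Q=-85/2; branch lengths NX→113/12, U→25/12; new cluster NUX
  updated: d(C,NUX)=4, d(H,NUX)=5/2, d(K,NUX)=13/4
step 3: merge (C,H) at d=2, Q=-29/2; branch lengths C→7/8, H→9/8; new cluster CH
  updated: d(CH,K)=3, d(CH,NUX)=9/4
step 4: merge (CH,K) at d=3, Q=-17/2; branch lengths CH→1, K→2; new cluster CHK
  updated: d(CHK,NUX)=5/4
step 5: merge (CHK,NUX) at d=5/4; branch lengths CHK→5/8, NUX→5/8; new cluster CHKNUX
final tree: (((C:7/8,H:9/8):1,K:2):5/8,((N:13/8,X:-5/8):113/12,U:25/12):5/8)
total length: 75/4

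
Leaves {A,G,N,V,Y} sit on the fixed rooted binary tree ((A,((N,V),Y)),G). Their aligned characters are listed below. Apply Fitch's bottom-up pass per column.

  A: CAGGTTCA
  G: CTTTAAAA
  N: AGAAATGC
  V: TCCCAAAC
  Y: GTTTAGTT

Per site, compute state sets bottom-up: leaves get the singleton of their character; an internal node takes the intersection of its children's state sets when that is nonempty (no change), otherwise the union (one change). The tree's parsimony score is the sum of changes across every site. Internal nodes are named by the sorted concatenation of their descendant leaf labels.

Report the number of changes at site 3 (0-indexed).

3

[col 0] NV: children N:{A}, V:{T} ∪→ {A,T}; cost 1
[col 0] NVY: children NV:{A,T}, Y:{G} ∪→ {A,G,T}; cost 1
[col 0] ANVY: children A:{C}, NVY:{A,G,T} ∪→ {A,C,G,T}; cost 1
[col 0] AGNVY: children ANVY:{A,C,G,T}, G:{C} ∩→ {C}; cost 0
[col 1] NV: children N:{G}, V:{C} ∪→ {C,G}; cost 1
[col 1] NVY: children NV:{C,G}, Y:{T} ∪→ {C,G,T}; cost 1
[col 1] ANVY: children A:{A}, NVY:{C,G,T} ∪→ {A,C,G,T}; cost 1
[col 1] AGNVY: children ANVY:{A,C,G,T}, G:{T} ∩→ {T}; cost 0
[col 2] NV: children N:{A}, V:{C} ∪→ {A,C}; cost 1
[col 2] NVY: children NV:{A,C}, Y:{T} ∪→ {A,C,T}; cost 1
[col 2] ANVY: children A:{G}, NVY:{A,C,T} ∪→ {A,C,G,T}; cost 1
[col 2] AGNVY: children ANVY:{A,C,G,T}, G:{T} ∩→ {T}; cost 0
[col 3] NV: children N:{A}, V:{C} ∪→ {A,C}; cost 1
[col 3] NVY: children NV:{A,C}, Y:{T} ∪→ {A,C,T}; cost 1
[col 3] ANVY: children A:{G}, NVY:{A,C,T} ∪→ {A,C,G,T}; cost 1
[col 3] AGNVY: children ANVY:{A,C,G,T}, G:{T} ∩→ {T}; cost 0
[col 4] NV: children N:{A}, V:{A} ∩→ {A}; cost 0
[col 4] NVY: children NV:{A}, Y:{A} ∩→ {A}; cost 0
[col 4] ANVY: children A:{T}, NVY:{A} ∪→ {A,T}; cost 1
[col 4] AGNVY: children ANVY:{A,T}, G:{A} ∩→ {A}; cost 0
[col 5] NV: children N:{T}, V:{A} ∪→ {A,T}; cost 1
[col 5] NVY: children NV:{A,T}, Y:{G} ∪→ {A,G,T}; cost 1
[col 5] ANVY: children A:{T}, NVY:{A,G,T} ∩→ {T}; cost 0
[col 5] AGNVY: children ANVY:{T}, G:{A} ∪→ {A,T}; cost 1
[col 6] NV: children N:{G}, V:{A} ∪→ {A,G}; cost 1
[col 6] NVY: children NV:{A,G}, Y:{T} ∪→ {A,G,T}; cost 1
[col 6] ANVY: children A:{C}, NVY:{A,G,T} ∪→ {A,C,G,T}; cost 1
[col 6] AGNVY: children ANVY:{A,C,G,T}, G:{A} ∩→ {A}; cost 0
[col 7] NV: children N:{C}, V:{C} ∩→ {C}; cost 0
[col 7] NVY: children NV:{C}, Y:{T} ∪→ {C,T}; cost 1
[col 7] ANVY: children A:{A}, NVY:{C,T} ∪→ {A,C,T}; cost 1
[col 7] AGNVY: children ANVY:{A,C,T}, G:{A} ∩→ {A}; cost 0
per-site changes: [3, 3, 3, 3, 1, 3, 3, 2]; total = 21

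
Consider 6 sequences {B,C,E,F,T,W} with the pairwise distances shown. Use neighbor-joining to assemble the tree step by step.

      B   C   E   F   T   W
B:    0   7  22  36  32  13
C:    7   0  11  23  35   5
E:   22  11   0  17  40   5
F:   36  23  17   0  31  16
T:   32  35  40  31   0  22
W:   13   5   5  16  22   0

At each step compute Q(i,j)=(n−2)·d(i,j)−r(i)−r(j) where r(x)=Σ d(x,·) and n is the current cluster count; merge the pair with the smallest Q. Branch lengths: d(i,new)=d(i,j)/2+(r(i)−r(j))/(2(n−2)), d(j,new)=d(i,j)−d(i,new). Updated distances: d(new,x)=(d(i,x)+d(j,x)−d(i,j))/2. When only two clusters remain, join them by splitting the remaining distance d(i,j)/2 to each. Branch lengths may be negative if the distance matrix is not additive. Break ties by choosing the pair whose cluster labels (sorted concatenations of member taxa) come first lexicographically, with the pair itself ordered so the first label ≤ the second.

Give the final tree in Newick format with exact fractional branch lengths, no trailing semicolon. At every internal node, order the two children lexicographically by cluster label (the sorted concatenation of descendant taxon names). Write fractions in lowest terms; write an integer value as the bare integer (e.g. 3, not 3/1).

((((B:57/8,C:-1/8):13/2,E:13/2):3/4,(F:10,T:21):11/2):-1,W:-1)

1. join B+C (d=7, Q=-163) ⇒ BC; edges |B|=57/8, |C|=-1/8
  updated: d(BC,E)=13, d(BC,F)=26, d(BC,T)=30, d(BC,W)=11/2
2. join F+T (d=31, Q=-120) ⇒ FT; edges |F|=10, |T|=21
  updated: d(BC,FT)=25/2, d(E,FT)=13, d(FT,W)=7/2
3. join BC+E (d=13, Q=-36) ⇒ BCE; edges |BC|=13/2, |E|=13/2
  updated: d(BCE,FT)=25/4, d(BCE,W)=-5/4
4. join BCE+FT (d=25/4, Q=-17/2) ⇒ BCEFT; edges |BCE|=3/4, |FT|=11/2
  updated: d(BCEFT,W)=-2
5. join BCEFT+W (d=-2) ⇒ BCEFTW; edges |BCEFT|=-1, |W|=-1
final tree: ((((B:57/8,C:-1/8):13/2,E:13/2):3/4,(F:10,T:21):11/2):-1,W:-1)
total length: 221/4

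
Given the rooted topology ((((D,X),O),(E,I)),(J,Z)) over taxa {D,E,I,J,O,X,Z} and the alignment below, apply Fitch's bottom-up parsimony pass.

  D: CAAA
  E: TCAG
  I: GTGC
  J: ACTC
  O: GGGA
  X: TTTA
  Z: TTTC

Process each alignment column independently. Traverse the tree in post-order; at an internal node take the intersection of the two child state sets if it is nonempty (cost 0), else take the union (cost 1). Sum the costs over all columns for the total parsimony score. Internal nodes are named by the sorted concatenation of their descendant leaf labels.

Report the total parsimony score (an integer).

DX@0: {C} ∪ {T} = {C,T} (union, +1)
DOX@0: {C,T} ∪ {G} = {C,G,T} (union, +1)
EI@0: {T} ∪ {G} = {G,T} (union, +1)
DEIOX@0: {C,G,T} ∩ {G,T} = {G,T} (intersection, +0)
JZ@0: {A} ∪ {T} = {A,T} (union, +1)
DEIJOXZ@0: {G,T} ∩ {A,T} = {T} (intersection, +0)
DX@1: {A} ∪ {T} = {A,T} (union, +1)
DOX@1: {A,T} ∪ {G} = {A,G,T} (union, +1)
EI@1: {C} ∪ {T} = {C,T} (union, +1)
DEIOX@1: {A,G,T} ∩ {C,T} = {T} (intersection, +0)
JZ@1: {C} ∪ {T} = {C,T} (union, +1)
DEIJOXZ@1: {T} ∩ {C,T} = {T} (intersection, +0)
DX@2: {A} ∪ {T} = {A,T} (union, +1)
DOX@2: {A,T} ∪ {G} = {A,G,T} (union, +1)
EI@2: {A} ∪ {G} = {A,G} (union, +1)
DEIOX@2: {A,G,T} ∩ {A,G} = {A,G} (intersection, +0)
JZ@2: {T} ∩ {T} = {T} (intersection, +0)
DEIJOXZ@2: {A,G} ∪ {T} = {A,G,T} (union, +1)
DX@3: {A} ∩ {A} = {A} (intersection, +0)
DOX@3: {A} ∩ {A} = {A} (intersection, +0)
EI@3: {G} ∪ {C} = {C,G} (union, +1)
DEIOX@3: {A} ∪ {C,G} = {A,C,G} (union, +1)
JZ@3: {C} ∩ {C} = {C} (intersection, +0)
DEIJOXZ@3: {A,C,G} ∩ {C} = {C} (intersection, +0)
per-site changes: [4, 4, 4, 2]; total = 14

14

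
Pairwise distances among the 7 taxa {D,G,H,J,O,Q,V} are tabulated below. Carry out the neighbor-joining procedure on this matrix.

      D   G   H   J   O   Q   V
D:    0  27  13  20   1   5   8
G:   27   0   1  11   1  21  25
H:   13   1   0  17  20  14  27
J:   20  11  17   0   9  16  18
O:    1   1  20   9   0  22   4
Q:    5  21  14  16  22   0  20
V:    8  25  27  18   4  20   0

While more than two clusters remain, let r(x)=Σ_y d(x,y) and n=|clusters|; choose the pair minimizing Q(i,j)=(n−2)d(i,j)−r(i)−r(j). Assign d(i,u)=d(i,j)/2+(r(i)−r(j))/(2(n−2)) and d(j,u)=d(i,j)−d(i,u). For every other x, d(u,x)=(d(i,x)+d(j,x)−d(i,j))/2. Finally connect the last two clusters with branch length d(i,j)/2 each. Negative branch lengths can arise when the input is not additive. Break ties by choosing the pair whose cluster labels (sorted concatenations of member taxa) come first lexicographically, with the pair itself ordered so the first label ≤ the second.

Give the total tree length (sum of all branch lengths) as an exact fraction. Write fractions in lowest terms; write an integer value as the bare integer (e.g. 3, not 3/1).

71/2

1. join G+H (d=1, Q=-173) ⇒ GH; edges |G|=-1/10, |H|=11/10
  updated: d(D,GH)=39/2, d(GH,J)=27/2, d(GH,O)=10, d(GH,Q)=17, d(GH,V)=51/2
2. join D+Q (d=5, Q=-227/2) ⇒ DQ; edges |D|=-13/16, |Q|=93/16
  updated: d(DQ,GH)=63/4, d(DQ,J)=31/2, d(DQ,O)=9, d(DQ,V)=23/2
3. join GH+J (d=27/2, Q=-321/4) ⇒ GHJ; edges |GH|=197/24, |J|=127/24
  updated: d(DQ,GHJ)=71/8, d(GHJ,O)=11/4, d(GHJ,V)=15
4. join DQ+GHJ (d=71/8, Q=-153/4) ⇒ DGHJQ; edges |DQ|=41/8, |GHJ|=15/4
  updated: d(DGHJQ,O)=23/16, d(DGHJQ,V)=141/16
5. join DGHJQ+O (d=23/16, Q=-57/4) ⇒ DGHJOQ; edges |DGHJQ|=25/8, |O|=-27/16
  updated: d(DGHJOQ,V)=91/16
6. join DGHJOQ+V (d=91/16) ⇒ DGHJOQV; edges |DGHJOQ|=91/32, |V|=91/32
final tree: ((((D:-13/16,Q:93/16):41/8,((G:-1/10,H:11/10):197/24,J:127/24):15/4):25/8,O:-27/16):91/32,V:91/32)
total length: 71/2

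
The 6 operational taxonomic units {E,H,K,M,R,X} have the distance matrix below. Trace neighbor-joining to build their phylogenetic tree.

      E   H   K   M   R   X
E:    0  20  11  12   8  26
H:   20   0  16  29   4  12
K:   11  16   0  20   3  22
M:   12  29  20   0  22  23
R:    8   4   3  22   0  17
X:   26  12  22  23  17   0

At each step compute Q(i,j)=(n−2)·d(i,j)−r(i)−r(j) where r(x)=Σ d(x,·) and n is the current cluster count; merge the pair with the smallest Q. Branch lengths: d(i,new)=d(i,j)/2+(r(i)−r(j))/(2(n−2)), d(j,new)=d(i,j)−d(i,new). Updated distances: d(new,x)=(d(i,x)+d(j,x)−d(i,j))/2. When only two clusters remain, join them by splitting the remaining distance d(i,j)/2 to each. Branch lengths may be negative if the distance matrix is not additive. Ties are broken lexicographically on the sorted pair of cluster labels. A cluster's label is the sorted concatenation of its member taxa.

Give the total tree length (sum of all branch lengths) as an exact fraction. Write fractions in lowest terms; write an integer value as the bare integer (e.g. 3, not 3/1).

323/8

step 1: merge (E,M) at d=12, Q=-135; branch lengths E→19/8, M→77/8; new cluster EM
  updated: d(EM,H)=37/2, d(EM,K)=19/2, d(EM,R)=9, d(EM,X)=37/2
step 2: merge (H,X) at d=12, Q=-84; branch lengths H→17/6, X→55/6; new cluster HX
  updated: d(EM,HX)=25/2, d(HX,K)=13, d(HX,R)=9/2
step 3: merge (EM,K) at d=19/2, Q=-75/2; branch lengths EM→49/8, K→27/8; new cluster EKM
  updated: d(EKM,HX)=8, d(EKM,R)=5/4
step 4: merge (EKM,HX) at d=8, Q=-55/4; branch lengths EKM→19/8, HX→45/8; new cluster EHKMX
  updated: d(EHKMX,R)=-9/8
step 5: merge (EHKMX,R) at d=-9/8; branch lengths EHKMX→-9/16, R→-9/16; new cluster EHKMRX
final tree: ((((E:19/8,M:77/8):49/8,K:27/8):19/8,(H:17/6,X:55/6):45/8):-9/16,R:-9/16)
total length: 323/8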